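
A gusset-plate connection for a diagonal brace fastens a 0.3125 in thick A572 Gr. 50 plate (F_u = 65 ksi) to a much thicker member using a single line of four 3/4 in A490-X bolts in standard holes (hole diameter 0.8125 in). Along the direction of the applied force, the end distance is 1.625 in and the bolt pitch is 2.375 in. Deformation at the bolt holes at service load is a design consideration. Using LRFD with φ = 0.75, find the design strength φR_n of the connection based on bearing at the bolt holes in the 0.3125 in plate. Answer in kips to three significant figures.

105 kips

Per bolt r_n = 1.2 l_c t F_u ≤ 2.4 d t F_u; upper limit = 2.4 × 0.75 × 0.3125 × 65 = 36.56 kips.
Edge bolt: l_c = 1.625 − 0.8125/2 = 1.219 in → 1.2 × 1.219 × 0.3125 × 65 = 29.71 → r_n = 29.71 kips.
Interior bolts: l_c = 2.375 − 0.8125 = 1.562 in → 1.2 × 1.562 × 0.3125 × 65 = 38.09 → r_n = 36.56 kips.
R_n = 1 × 29.71 + 3 × 36.56 = 139.4 kips.
Design strength φR_n = 0.75 × 139.4 = 105 kips.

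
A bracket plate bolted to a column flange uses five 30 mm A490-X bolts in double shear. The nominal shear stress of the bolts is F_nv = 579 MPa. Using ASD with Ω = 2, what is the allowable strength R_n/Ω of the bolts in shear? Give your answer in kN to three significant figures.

A_b = π × 30² / 4 = 706.9 mm².
R_n = F_nv · A_b · n · n_s = 579 × 706.9 × 5 × 2 / 1000 = 4093 kN.
Allowable strength R_n/Ω = 4093 / 2 = 2050 kN.

2050 kN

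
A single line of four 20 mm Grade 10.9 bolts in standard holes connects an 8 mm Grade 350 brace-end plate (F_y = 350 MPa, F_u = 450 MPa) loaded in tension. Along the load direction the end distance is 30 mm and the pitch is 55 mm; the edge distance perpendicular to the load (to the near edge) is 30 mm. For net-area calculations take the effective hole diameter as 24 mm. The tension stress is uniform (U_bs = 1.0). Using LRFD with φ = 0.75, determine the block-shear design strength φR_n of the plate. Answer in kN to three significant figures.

Shear plane L_v = 30 + 3·55 = 195 mm; A_gv = 195 × 8 = 1560 mm².
A_nv = (195 − 3.5·24) × 8 = 888 mm².
A_nt = (30 − 0.5·24) × 8 = 144 mm².
0.6 F_u A_nv = 239.8 kN; 0.6 F_y A_gv = 327.6 kN → shear rupture governs the shear term.
R_n = 239.8 + 1.0 × 450 × 144 / 1000 = 304.6 kN.
Design strength φR_n = 0.75 × 304.6 = 228 kN.

228 kN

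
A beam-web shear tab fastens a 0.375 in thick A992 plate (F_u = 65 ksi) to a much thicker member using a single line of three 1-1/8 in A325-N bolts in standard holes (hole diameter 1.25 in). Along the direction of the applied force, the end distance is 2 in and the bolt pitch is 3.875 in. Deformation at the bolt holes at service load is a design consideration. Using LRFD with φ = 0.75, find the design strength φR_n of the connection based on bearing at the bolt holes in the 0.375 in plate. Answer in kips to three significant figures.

129 kips

Per bolt r_n = 1.2 l_c t F_u ≤ 2.4 d t F_u; upper limit = 2.4 × 1.125 × 0.375 × 65 = 65.81 kips.
Edge bolt: l_c = 2 − 1.25/2 = 1.375 in → 1.2 × 1.375 × 0.375 × 65 = 40.22 → r_n = 40.22 kips.
Interior bolts: l_c = 3.875 − 1.25 = 2.625 in → 1.2 × 2.625 × 0.375 × 65 = 76.78 → r_n = 65.81 kips.
R_n = 1 × 40.22 + 2 × 65.81 = 171.8 kips.
Design strength φR_n = 0.75 × 171.8 = 129 kips.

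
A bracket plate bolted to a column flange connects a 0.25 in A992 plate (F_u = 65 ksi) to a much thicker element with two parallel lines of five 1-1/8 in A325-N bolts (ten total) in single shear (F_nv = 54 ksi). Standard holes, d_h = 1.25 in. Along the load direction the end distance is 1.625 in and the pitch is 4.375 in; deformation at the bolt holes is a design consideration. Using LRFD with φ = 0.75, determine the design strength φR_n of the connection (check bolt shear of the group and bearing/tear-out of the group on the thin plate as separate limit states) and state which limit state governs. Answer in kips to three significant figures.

Bolt shear: A_b = π·1.125²/4 = 0.994 in²; R_n = 54 × 0.994 × 10 × 1 = 536.8 kips → 0.75 × 536.8 = 403 kips.
Bearing (1.2 l_c t F_u ≤ 2.4 d t F_u): upper limit = 2.4·1.125·0.25·65 = 43.87 kips.
  Edge l_c = 1.625 − 1.25/2 = 1 → r_n = 19.5 kips; interior l_c = 4.375 − 1.25 = 3.125 → r_n = 43.87 kips.
  R_n,bearing = 2·19.5 + 8·43.87 = 390 kips → 0.75 × 390 = 292 kips.
Bearing governs: 292 kips.

292 kips (bearing governs)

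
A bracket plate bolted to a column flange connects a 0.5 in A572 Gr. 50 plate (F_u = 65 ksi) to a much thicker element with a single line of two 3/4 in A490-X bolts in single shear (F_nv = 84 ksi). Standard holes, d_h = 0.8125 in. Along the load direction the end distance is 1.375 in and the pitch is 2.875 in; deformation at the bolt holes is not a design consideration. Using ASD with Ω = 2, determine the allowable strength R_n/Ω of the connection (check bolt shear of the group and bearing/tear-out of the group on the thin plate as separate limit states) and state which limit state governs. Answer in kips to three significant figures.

37.1 kips (bolt shear governs)

Bolt shear: A_b = π·0.75²/4 = 0.4418 in²; R_n = 84 × 0.4418 × 2 × 1 = 74.22 kips → 74.22 / 2 = 37.1 kips.
Bearing (1.5 l_c t F_u ≤ 3.0 d t F_u): upper limit = 3.0·0.75·0.5·65 = 73.12 kips.
  Edge l_c = 1.375 − 0.8125/2 = 0.9688 → r_n = 47.23 kips; interior l_c = 2.875 − 0.8125 = 2.062 → r_n = 73.12 kips.
  R_n,bearing = 1·47.23 + 1·73.12 = 120.4 kips → 120.4 / 2 = 60.2 kips.
Bolt shear governs: 37.1 kips.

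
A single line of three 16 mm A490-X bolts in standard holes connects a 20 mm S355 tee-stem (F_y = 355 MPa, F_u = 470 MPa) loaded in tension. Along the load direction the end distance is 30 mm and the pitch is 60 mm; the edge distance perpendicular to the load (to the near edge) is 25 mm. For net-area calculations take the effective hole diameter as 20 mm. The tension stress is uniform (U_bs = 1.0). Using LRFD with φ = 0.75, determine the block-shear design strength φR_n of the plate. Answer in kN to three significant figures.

529 kN

Shear plane L_v = 30 + 2·60 = 150 mm; A_gv = 150 × 20 = 3000 mm².
A_nv = (150 − 2.5·20) × 20 = 2000 mm².
A_nt = (25 − 0.5·20) × 20 = 300 mm².
0.6 F_u A_nv = 564 kN; 0.6 F_y A_gv = 639 kN → shear rupture governs the shear term.
R_n = 564 + 1.0 × 470 × 300 / 1000 = 705 kN.
Design strength φR_n = 0.75 × 705 = 529 kN.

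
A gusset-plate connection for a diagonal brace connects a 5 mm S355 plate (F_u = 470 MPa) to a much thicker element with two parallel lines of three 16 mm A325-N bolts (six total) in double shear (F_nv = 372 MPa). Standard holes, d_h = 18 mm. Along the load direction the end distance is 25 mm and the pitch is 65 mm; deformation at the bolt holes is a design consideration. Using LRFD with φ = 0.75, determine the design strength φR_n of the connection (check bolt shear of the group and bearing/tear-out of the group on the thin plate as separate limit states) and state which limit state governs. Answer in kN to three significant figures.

338 kN (bearing governs)

Bolt shear: A_b = π·16²/4 = 201.1 mm²; R_n = 372 × 201.1 × 6 × 2 / 1000 = 897.5 kN → 0.75 × 897.5 = 673 kN.
Bearing (1.2 l_c t F_u ≤ 2.4 d t F_u): upper limit = 2.4·16·5·470 / 1000 = 90.24 kN.
  Edge l_c = 25 − 18/2 = 16 → r_n = 45.12 kN; interior l_c = 65 − 18 = 47 → r_n = 90.24 kN.
  R_n,bearing = 2·45.12 + 4·90.24 = 451.2 kN → 0.75 × 451.2 = 338 kN.
Bearing governs: 338 kN.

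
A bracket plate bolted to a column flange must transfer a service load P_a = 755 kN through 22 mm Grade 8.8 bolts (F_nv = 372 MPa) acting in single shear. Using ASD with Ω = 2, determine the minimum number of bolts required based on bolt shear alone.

A_b = π·22²/4 = 380.1 mm².
Per-bolt allowable strength R_n/Ω = 372 × 380.1 × 1 / 1000 / 2 = 70.7 kN.
n ≥ 755 / 70.7 = 10.68 → use 11 bolts.

11 bolts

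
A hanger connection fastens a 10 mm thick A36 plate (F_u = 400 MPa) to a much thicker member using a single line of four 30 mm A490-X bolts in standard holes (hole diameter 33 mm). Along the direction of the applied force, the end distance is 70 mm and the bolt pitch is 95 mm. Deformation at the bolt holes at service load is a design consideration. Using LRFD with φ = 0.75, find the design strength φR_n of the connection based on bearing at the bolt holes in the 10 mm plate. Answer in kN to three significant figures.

Per bolt r_n = 1.2 l_c t F_u ≤ 2.4 d t F_u; upper limit = 2.4 × 30 × 10 × 400 / 1000 = 288 kN.
Edge bolt: l_c = 70 − 33/2 = 53.5 mm → 1.2 × 53.5 × 10 × 400 / 1000 = 256.8 → r_n = 256.8 kN.
Interior bolts: l_c = 95 − 33 = 62 mm → 1.2 × 62 × 10 × 400 / 1000 = 297.6 → r_n = 288 kN.
R_n = 1 × 256.8 + 3 × 288 = 1121 kN.
Design strength φR_n = 0.75 × 1121 = 841 kN.

841 kN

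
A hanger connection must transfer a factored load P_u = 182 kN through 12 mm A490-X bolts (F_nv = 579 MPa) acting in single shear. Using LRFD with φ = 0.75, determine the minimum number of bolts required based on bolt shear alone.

4 bolts

A_b = π·12²/4 = 113.1 mm².
Per-bolt design strength φR_n = 0.75 × 579 × 113.1 × 1 / 1000 = 49.11 kN.
n ≥ 182 / 49.11 = 3.706 → use 4 bolts.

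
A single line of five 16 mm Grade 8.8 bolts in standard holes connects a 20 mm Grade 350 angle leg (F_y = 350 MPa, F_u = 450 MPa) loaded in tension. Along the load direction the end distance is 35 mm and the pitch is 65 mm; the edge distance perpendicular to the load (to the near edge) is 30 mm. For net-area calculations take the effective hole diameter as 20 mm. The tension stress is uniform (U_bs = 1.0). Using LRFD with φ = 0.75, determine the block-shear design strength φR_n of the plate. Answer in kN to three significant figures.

965 kN

Shear plane L_v = 35 + 4·65 = 295 mm; A_gv = 295 × 20 = 5900 mm².
A_nv = (295 − 4.5·20) × 20 = 4100 mm².
A_nt = (30 − 0.5·20) × 20 = 400 mm².
0.6 F_u A_nv = 1107 kN; 0.6 F_y A_gv = 1239 kN → shear rupture governs the shear term.
R_n = 1107 + 1.0 × 450 × 400 / 1000 = 1287 kN.
Design strength φR_n = 0.75 × 1287 = 965 kN.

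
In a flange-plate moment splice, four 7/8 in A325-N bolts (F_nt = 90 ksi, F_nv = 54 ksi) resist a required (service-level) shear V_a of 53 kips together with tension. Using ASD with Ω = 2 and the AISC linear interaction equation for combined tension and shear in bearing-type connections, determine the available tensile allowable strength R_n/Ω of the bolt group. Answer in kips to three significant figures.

52.4 kips

A_b = π·0.875²/4 = 0.6013 in²; f_rv = 53 / (4 × 0.6013) = 22.03 ksi.
F'_nt = 1.3 F_nt − (Ω F_nt / F_nv) f_rv = 1.3·90 − (2·90/54)·22.03 = 43.55 ksi, capped at F_nt → F'_nt = 43.55 ksi.
R_n = F'_nt · A_b · n = 43.55 × 0.6013 × 4 = 104.8 kips.
Allowable strength R_n/Ω = 104.8 / 2 = 52.4 kips.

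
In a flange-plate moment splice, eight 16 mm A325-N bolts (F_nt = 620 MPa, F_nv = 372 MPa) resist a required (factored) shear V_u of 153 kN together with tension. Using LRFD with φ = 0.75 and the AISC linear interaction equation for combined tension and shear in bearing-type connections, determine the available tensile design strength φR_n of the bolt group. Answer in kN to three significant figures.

A_b = π·16²/4 = 201.1 mm²; f_rv = 153 × 1000 / (8 × 201.1) = 95.12 MPa.
F'_nt = 1.3 F_nt − (F_nt / φF_nv) f_rv = 1.3·620 − (620/(0.75·372))·95.12 = 594.6 MPa, capped at F_nt → F'_nt = 594.6 MPa.
R_n = F'_nt · A_b · n = 594.6 × 201.1 × 8 / 1000 = 956.4 kN.
Design strength φR_n = 0.75 × 956.4 = 717 kN.

717 kN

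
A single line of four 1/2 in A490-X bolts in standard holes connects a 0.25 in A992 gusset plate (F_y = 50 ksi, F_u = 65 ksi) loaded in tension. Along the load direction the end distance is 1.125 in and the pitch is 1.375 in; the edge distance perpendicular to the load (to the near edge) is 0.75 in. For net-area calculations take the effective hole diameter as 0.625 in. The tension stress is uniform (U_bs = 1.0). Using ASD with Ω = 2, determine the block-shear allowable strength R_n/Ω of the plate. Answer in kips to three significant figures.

18.5 kips

Shear plane L_v = 1.125 + 3·1.375 = 5.25 in; A_gv = 5.25 × 0.25 = 1.312 in².
A_nv = (5.25 − 3.5·0.625) × 0.25 = 0.7656 in².
A_nt = (0.75 − 0.5·0.625) × 0.25 = 0.1094 in².
0.6 F_u A_nv = 29.86 kips; 0.6 F_y A_gv = 39.38 kips → shear rupture governs the shear term.
R_n = 29.86 + 1.0 × 65 × 0.1094 = 36.97 kips.
Allowable strength R_n/Ω = 36.97 / 2 = 18.5 kips.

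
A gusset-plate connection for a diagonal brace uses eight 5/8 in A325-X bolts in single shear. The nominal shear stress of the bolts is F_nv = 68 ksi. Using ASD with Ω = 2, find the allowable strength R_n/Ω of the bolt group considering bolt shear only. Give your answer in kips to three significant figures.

83.4 kips

A_b = π × 0.625² / 4 = 0.3068 in².
R_n = F_nv · A_b · n · n_s = 68 × 0.3068 × 8 × 1 = 166.9 kips.
Allowable strength R_n/Ω = 166.9 / 2 = 83.4 kips.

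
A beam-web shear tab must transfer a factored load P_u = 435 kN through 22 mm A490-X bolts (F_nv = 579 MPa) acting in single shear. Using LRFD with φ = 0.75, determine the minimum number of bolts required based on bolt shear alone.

3 bolts

A_b = π·22²/4 = 380.1 mm².
Per-bolt design strength φR_n = 0.75 × 579 × 380.1 × 1 / 1000 = 165.1 kN.
n ≥ 435 / 165.1 = 2.635 → use 3 bolts.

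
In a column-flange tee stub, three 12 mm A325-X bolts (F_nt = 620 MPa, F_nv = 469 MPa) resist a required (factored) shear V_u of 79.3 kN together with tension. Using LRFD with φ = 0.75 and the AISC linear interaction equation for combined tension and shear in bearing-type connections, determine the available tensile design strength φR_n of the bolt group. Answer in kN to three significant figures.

A_b = π·12²/4 = 113.1 mm²; f_rv = 79.3 × 1000 / (3 × 113.1) = 233.7 MPa.
F'_nt = 1.3 F_nt − (F_nt / φF_nv) f_rv = 1.3·620 − (620/(0.75·469))·233.7 = 394 MPa, capped at F_nt → F'_nt = 394 MPa.
R_n = F'_nt · A_b · n = 394 × 113.1 × 3 / 1000 = 133.7 kN.
Design strength φR_n = 0.75 × 133.7 = 100 kN.

100 kN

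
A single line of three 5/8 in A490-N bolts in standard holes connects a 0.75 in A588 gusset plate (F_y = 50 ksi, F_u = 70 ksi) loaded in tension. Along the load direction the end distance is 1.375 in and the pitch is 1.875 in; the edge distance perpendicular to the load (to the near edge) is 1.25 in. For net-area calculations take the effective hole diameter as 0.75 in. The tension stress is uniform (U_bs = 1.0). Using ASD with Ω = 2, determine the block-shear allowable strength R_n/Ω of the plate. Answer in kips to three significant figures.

Shear plane L_v = 1.375 + 2·1.875 = 5.125 in; A_gv = 5.125 × 0.75 = 3.844 in².
A_nv = (5.125 − 2.5·0.75) × 0.75 = 2.438 in².
A_nt = (1.25 − 0.5·0.75) × 0.75 = 0.6562 in².
0.6 F_u A_nv = 102.4 kips; 0.6 F_y A_gv = 115.3 kips → shear rupture governs the shear term.
R_n = 102.4 + 1.0 × 70 × 0.6562 = 148.3 kips.
Allowable strength R_n/Ω = 148.3 / 2 = 74.2 kips.

74.2 kips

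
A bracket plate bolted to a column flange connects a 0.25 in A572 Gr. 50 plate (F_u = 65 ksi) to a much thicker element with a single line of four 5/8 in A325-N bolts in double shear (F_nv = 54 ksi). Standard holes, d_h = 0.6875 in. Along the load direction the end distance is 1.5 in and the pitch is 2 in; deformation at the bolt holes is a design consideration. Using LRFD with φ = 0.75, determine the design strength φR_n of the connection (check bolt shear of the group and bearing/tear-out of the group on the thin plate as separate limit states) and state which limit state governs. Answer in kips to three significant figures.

71.8 kips (bearing governs)

Bolt shear: A_b = π·0.625²/4 = 0.3068 in²; R_n = 54 × 0.3068 × 4 × 2 = 132.5 kips → 0.75 × 132.5 = 99.4 kips.
Bearing (1.2 l_c t F_u ≤ 2.4 d t F_u): upper limit = 2.4·0.625·0.25·65 = 24.38 kips.
  Edge l_c = 1.5 − 0.6875/2 = 1.156 → r_n = 22.55 kips; interior l_c = 2 − 0.6875 = 1.312 → r_n = 24.38 kips.
  R_n,bearing = 1·22.55 + 3·24.38 = 95.67 kips → 0.75 × 95.67 = 71.8 kips.
Bearing governs: 71.8 kips.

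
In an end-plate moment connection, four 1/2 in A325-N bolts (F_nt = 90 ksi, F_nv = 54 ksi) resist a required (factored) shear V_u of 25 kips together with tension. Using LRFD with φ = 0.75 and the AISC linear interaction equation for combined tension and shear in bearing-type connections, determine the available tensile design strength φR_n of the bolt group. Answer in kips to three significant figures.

27.3 kips

A_b = π·0.5²/4 = 0.1963 in²; f_rv = 25 / (4 × 0.1963) = 31.83 ksi.
F'_nt = 1.3 F_nt − (F_nt / φF_nv) f_rv = 1.3·90 − (90/(0.75·54))·31.83 = 46.26 ksi, capped at F_nt → F'_nt = 46.26 ksi.
R_n = F'_nt · A_b · n = 46.26 × 0.1963 × 4 = 36.34 kips.
Design strength φR_n = 0.75 × 36.34 = 27.3 kips.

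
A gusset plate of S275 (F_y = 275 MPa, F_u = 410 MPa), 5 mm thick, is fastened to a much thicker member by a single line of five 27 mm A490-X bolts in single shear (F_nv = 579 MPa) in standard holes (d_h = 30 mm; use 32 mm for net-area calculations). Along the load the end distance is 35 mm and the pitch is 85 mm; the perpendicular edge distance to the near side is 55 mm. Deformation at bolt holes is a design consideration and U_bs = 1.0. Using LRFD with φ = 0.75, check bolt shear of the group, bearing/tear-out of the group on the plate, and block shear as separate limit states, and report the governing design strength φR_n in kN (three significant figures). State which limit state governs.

273 kN (block shear governs)

Bolt shear: A_b = π·27²/4 = 572.6 mm²; R_n = 579 × 572.6 × 5 × 1 / 1000 = 1658 kN → 0.75 × 1658 = 1240 kN.
Bearing: edge l_c = 20, r_n = 49.2 kN; interior l_c = 55, r_n = 132.8 kN; R_n = 49.2 + 4·132.8 = 580.6 kN → 435 kN.
Block shear: A_gv = 1875, A_nv = 1155, A_nt = 195 mm²; R_n = min(0.6F_uA_nv, 0.6F_yA_gv) + U_bs·F_u·A_nt = 364.1 kN → 273 kN.
Block shear governs: 273 kN.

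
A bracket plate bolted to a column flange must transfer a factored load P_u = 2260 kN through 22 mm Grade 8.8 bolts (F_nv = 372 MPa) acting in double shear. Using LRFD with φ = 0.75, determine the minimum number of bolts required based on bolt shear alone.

A_b = π·22²/4 = 380.1 mm².
Per-bolt design strength φR_n = 0.75 × 372 × 380.1 × 2 / 1000 = 212.1 kN.
n ≥ 2260 / 212.1 = 10.65 → use 11 bolts.

11 bolts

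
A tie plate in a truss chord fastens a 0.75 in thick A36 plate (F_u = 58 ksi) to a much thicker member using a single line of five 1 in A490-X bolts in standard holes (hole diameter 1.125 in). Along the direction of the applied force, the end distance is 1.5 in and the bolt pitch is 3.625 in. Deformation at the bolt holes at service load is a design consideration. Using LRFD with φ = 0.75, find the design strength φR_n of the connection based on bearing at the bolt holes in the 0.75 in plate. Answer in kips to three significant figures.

Per bolt r_n = 1.2 l_c t F_u ≤ 2.4 d t F_u; upper limit = 2.4 × 1 × 0.75 × 58 = 104.4 kips.
Edge bolt: l_c = 1.5 − 1.125/2 = 0.9375 in → 1.2 × 0.9375 × 0.75 × 58 = 48.94 → r_n = 48.94 kips.
Interior bolts: l_c = 3.625 − 1.125 = 2.5 in → 1.2 × 2.5 × 0.75 × 58 = 130.5 → r_n = 104.4 kips.
R_n = 1 × 48.94 + 4 × 104.4 = 466.5 kips.
Design strength φR_n = 0.75 × 466.5 = 350 kips.

350 kips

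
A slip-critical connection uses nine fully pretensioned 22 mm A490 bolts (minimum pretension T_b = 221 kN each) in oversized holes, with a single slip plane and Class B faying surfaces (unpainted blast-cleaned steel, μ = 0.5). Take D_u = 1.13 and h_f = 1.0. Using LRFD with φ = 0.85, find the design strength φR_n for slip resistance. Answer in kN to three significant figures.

R_n = μ · D_u · h_f · T_b · n_s · n_b = 0.5 × 1.13 × 1.0 × 221 × 1 × 9 = 1124 kN.
Design strength φR_n = 0.85 × 1124 = 955 kN.

955 kN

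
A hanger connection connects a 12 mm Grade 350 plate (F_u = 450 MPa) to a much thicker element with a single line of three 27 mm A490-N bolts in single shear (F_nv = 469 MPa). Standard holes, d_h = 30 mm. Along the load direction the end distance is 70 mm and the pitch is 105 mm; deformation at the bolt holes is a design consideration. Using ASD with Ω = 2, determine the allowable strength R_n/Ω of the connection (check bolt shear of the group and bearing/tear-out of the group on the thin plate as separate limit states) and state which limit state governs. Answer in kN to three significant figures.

403 kN (bolt shear governs)

Bolt shear: A_b = π·27²/4 = 572.6 mm²; R_n = 469 × 572.6 × 3 × 1 / 1000 = 805.6 kN → 805.6 / 2 = 403 kN.
Bearing (1.2 l_c t F_u ≤ 2.4 d t F_u): upper limit = 2.4·27·12·450 / 1000 = 349.9 kN.
  Edge l_c = 70 − 30/2 = 55 → r_n = 349.9 kN; interior l_c = 105 − 30 = 75 → r_n = 349.9 kN.
  R_n,bearing = 1·349.9 + 2·349.9 = 1050 kN → 1050 / 2 = 525 kN.
Bolt shear governs: 403 kN.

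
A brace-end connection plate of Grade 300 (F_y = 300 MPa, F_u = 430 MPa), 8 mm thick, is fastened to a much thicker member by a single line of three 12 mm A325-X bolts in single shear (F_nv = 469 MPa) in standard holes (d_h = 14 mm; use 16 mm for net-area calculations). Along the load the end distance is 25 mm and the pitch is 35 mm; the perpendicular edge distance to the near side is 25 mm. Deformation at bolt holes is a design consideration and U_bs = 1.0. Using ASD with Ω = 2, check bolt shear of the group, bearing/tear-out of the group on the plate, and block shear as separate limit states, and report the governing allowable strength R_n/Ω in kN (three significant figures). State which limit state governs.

79.6 kN (bolt shear governs)

Bolt shear: A_b = π·12²/4 = 113.1 mm²; R_n = 469 × 113.1 × 3 × 1 / 1000 = 159.1 kN → 159.1 / 2 = 79.6 kN.
Bearing: edge l_c = 18, r_n = 74.3 kN; interior l_c = 21, r_n = 86.69 kN; R_n = 74.3 + 2·86.69 = 247.7 kN → 124 kN.
Block shear: A_gv = 760, A_nv = 440, A_nt = 136 mm²; R_n = min(0.6F_uA_nv, 0.6F_yA_gv) + U_bs·F_u·A_nt = 172 kN → 86 kN.
Bolt shear governs: 79.6 kN.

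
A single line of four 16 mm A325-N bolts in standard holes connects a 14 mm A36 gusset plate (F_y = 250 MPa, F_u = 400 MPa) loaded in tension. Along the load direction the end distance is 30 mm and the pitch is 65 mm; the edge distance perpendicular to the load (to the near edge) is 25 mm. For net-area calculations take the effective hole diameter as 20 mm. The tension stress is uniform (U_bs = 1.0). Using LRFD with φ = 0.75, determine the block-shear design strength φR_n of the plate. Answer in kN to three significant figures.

Shear plane L_v = 30 + 3·65 = 225 mm; A_gv = 225 × 14 = 3150 mm².
A_nv = (225 − 3.5·20) × 14 = 2170 mm².
A_nt = (25 − 0.5·20) × 14 = 210 mm².
0.6 F_u A_nv = 520.8 kN; 0.6 F_y A_gv = 472.5 kN → shear yielding governs the shear term.
R_n = 472.5 + 1.0 × 400 × 210 / 1000 = 556.5 kN.
Design strength φR_n = 0.75 × 556.5 = 417 kN.

417 kN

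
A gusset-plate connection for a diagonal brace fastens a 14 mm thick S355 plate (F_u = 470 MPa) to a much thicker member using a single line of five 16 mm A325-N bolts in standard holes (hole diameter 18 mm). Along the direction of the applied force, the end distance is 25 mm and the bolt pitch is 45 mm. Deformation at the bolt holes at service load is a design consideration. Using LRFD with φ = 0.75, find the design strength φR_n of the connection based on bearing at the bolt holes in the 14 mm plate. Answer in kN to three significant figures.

734 kN

Per bolt r_n = 1.2 l_c t F_u ≤ 2.4 d t F_u; upper limit = 2.4 × 16 × 14 × 470 / 1000 = 252.7 kN.
Edge bolt: l_c = 25 − 18/2 = 16 mm → 1.2 × 16 × 14 × 470 / 1000 = 126.3 → r_n = 126.3 kN.
Interior bolts: l_c = 45 − 18 = 27 mm → 1.2 × 27 × 14 × 470 / 1000 = 213.2 → r_n = 213.2 kN.
R_n = 1 × 126.3 + 4 × 213.2 = 979.1 kN.
Design strength φR_n = 0.75 × 979.1 = 734 kN.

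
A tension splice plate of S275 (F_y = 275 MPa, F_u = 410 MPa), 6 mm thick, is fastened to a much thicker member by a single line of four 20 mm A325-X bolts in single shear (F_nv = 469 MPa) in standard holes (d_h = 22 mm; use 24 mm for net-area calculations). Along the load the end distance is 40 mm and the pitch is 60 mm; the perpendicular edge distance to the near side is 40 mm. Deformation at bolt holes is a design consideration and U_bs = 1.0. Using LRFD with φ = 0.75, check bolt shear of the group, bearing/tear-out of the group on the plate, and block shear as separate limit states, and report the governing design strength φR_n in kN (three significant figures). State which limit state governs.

Bolt shear: A_b = π·20²/4 = 314.2 mm²; R_n = 469 × 314.2 × 4 × 1 / 1000 = 589.4 kN → 0.75 × 589.4 = 442 kN.
Bearing: edge l_c = 29, r_n = 85.61 kN; interior l_c = 38, r_n = 112.2 kN; R_n = 85.61 + 3·112.2 = 422.1 kN → 317 kN.
Block shear: A_gv = 1320, A_nv = 816, A_nt = 168 mm²; R_n = min(0.6F_uA_nv, 0.6F_yA_gv) + U_bs·F_u·A_nt = 269.6 kN → 202 kN.
Block shear governs: 202 kN.

202 kN (block shear governs)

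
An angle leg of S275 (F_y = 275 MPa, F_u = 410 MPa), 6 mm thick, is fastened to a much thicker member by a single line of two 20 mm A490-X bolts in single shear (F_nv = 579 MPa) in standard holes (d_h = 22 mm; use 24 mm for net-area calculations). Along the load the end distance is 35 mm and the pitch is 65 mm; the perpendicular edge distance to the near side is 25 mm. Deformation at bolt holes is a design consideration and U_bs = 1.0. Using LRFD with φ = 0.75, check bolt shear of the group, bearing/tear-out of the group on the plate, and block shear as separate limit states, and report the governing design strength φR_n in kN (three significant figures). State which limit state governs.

94.8 kN (block shear governs)

Bolt shear: A_b = π·20²/4 = 314.2 mm²; R_n = 579 × 314.2 × 2 × 1 / 1000 = 363.8 kN → 0.75 × 363.8 = 273 kN.
Bearing: edge l_c = 24, r_n = 70.85 kN; interior l_c = 43, r_n = 118.1 kN; R_n = 70.85 + 1·118.1 = 188.9 kN → 142 kN.
Block shear: A_gv = 600, A_nv = 384, A_nt = 78 mm²; R_n = min(0.6F_uA_nv, 0.6F_yA_gv) + U_bs·F_u·A_nt = 126.4 kN → 94.8 kN.
Block shear governs: 94.8 kN.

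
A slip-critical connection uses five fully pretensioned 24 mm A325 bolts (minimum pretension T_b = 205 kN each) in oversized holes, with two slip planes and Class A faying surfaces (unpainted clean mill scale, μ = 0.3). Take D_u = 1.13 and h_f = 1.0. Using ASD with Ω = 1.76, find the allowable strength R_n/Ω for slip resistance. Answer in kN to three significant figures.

395 kN

R_n = μ · D_u · h_f · T_b · n_s · n_b = 0.3 × 1.13 × 1.0 × 205 × 2 × 5 = 694.9 kN.
Allowable strength R_n/Ω = 694.9 / 1.76 = 395 kN.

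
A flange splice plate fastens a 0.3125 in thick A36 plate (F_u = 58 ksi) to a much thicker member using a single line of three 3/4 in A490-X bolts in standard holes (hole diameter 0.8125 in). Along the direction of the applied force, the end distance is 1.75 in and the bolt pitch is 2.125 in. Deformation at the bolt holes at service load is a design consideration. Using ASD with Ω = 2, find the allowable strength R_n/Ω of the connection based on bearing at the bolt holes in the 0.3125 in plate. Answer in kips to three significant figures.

43.2 kips

Per bolt r_n = 1.2 l_c t F_u ≤ 2.4 d t F_u; upper limit = 2.4 × 0.75 × 0.3125 × 58 = 32.62 kips.
Edge bolt: l_c = 1.75 − 0.8125/2 = 1.344 in → 1.2 × 1.344 × 0.3125 × 58 = 29.23 → r_n = 29.23 kips.
Interior bolts: l_c = 2.125 − 0.8125 = 1.312 in → 1.2 × 1.312 × 0.3125 × 58 = 28.55 → r_n = 28.55 kips.
R_n = 1 × 29.23 + 2 × 28.55 = 86.32 kips.
Allowable strength R_n/Ω = 86.32 / 2 = 43.2 kips.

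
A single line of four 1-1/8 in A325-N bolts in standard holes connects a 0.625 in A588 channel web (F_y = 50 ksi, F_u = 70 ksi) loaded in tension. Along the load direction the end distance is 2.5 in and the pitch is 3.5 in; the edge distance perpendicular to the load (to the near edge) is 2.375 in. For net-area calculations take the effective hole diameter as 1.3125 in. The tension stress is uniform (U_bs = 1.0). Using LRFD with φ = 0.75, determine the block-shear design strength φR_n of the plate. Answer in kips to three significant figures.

Shear plane L_v = 2.5 + 3·3.5 = 13 in; A_gv = 13 × 0.625 = 8.125 in².
A_nv = (13 − 3.5·1.3125) × 0.625 = 5.254 in².
A_nt = (2.375 − 0.5·1.3125) × 0.625 = 1.074 in².
0.6 F_u A_nv = 220.7 kips; 0.6 F_y A_gv = 243.8 kips → shear rupture governs the shear term.
R_n = 220.7 + 1.0 × 70 × 1.074 = 295.9 kips.
Design strength φR_n = 0.75 × 295.9 = 222 kips.

222 kips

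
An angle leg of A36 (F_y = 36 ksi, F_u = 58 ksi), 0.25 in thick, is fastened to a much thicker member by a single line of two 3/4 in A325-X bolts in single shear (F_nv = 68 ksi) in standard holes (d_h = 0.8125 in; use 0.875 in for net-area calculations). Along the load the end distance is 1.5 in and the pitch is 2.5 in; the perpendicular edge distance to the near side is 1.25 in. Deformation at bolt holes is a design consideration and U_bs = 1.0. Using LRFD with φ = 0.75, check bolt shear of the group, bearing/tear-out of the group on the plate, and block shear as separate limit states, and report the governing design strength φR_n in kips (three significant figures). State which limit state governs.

25 kips (block shear governs)

Bolt shear: A_b = π·0.75²/4 = 0.4418 in²; R_n = 68 × 0.4418 × 2 × 1 = 60.08 kips → 0.75 × 60.08 = 45.1 kips.
Bearing: edge l_c = 1.094, r_n = 19.03 kips; interior l_c = 1.688, r_n = 26.1 kips; R_n = 19.03 + 1·26.1 = 45.13 kips → 33.8 kips.
Block shear: A_gv = 1, A_nv = 0.6719, A_nt = 0.2031 in²; R_n = min(0.6F_uA_nv, 0.6F_yA_gv) + U_bs·F_u·A_nt = 33.38 kips → 25 kips.
Block shear governs: 25 kips.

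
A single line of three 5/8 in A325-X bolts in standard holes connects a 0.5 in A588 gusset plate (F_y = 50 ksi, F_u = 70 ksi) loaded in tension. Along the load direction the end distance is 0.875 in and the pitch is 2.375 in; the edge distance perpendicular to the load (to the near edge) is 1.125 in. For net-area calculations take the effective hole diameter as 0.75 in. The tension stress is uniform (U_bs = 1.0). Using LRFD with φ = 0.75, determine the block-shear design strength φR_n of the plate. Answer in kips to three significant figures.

Shear plane L_v = 0.875 + 2·2.375 = 5.625 in; A_gv = 5.625 × 0.5 = 2.812 in².
A_nv = (5.625 − 2.5·0.75) × 0.5 = 1.875 in².
A_nt = (1.125 − 0.5·0.75) × 0.5 = 0.375 in².
0.6 F_u A_nv = 78.75 kips; 0.6 F_y A_gv = 84.38 kips → shear rupture governs the shear term.
R_n = 78.75 + 1.0 × 70 × 0.375 = 105 kips.
Design strength φR_n = 0.75 × 105 = 78.8 kips.

78.8 kips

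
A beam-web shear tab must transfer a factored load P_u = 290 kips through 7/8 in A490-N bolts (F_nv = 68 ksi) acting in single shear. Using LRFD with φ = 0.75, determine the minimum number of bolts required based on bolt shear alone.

A_b = π·0.875²/4 = 0.6013 in².
Per-bolt design strength φR_n = 0.75 × 68 × 0.6013 × 1 = 30.67 kips.
n ≥ 290 / 30.67 = 9.456 → use 10 bolts.

10 bolts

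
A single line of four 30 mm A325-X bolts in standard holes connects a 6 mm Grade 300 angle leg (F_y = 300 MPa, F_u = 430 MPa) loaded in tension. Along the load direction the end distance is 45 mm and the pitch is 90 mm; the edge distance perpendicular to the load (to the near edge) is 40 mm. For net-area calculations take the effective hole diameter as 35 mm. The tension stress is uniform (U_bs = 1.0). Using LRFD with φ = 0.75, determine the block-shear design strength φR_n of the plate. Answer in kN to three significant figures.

267 kN

Shear plane L_v = 45 + 3·90 = 315 mm; A_gv = 315 × 6 = 1890 mm².
A_nv = (315 − 3.5·35) × 6 = 1155 mm².
A_nt = (40 − 0.5·35) × 6 = 135 mm².
0.6 F_u A_nv = 298 kN; 0.6 F_y A_gv = 340.2 kN → shear rupture governs the shear term.
R_n = 298 + 1.0 × 430 × 135 / 1000 = 356 kN.
Design strength φR_n = 0.75 × 356 = 267 kN.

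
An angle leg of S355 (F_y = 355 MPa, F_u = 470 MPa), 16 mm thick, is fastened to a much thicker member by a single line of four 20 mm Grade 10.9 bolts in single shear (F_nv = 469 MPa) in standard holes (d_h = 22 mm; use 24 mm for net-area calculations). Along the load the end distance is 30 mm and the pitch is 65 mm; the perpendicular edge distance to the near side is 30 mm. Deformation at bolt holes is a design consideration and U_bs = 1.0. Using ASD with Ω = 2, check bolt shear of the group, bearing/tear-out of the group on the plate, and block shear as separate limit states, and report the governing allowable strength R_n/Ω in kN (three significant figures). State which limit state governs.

295 kN (bolt shear governs)

Bolt shear: A_b = π·20²/4 = 314.2 mm²; R_n = 469 × 314.2 × 4 × 1 / 1000 = 589.4 kN → 589.4 / 2 = 295 kN.
Bearing: edge l_c = 19, r_n = 171.5 kN; interior l_c = 43, r_n = 361 kN; R_n = 171.5 + 3·361 = 1254 kN → 627 kN.
Block shear: A_gv = 3600, A_nv = 2256, A_nt = 288 mm²; R_n = min(0.6F_uA_nv, 0.6F_yA_gv) + U_bs·F_u·A_nt = 771.6 kN → 386 kN.
Bolt shear governs: 295 kN.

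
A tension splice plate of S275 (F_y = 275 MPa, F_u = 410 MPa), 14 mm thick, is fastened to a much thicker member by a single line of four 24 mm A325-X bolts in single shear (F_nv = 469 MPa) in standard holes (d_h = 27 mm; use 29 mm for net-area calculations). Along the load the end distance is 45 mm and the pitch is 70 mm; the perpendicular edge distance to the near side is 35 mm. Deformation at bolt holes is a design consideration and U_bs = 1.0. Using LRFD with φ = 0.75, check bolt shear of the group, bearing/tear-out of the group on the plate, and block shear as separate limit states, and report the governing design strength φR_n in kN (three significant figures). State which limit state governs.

485 kN (block shear governs)

Bolt shear: A_b = π·24²/4 = 452.4 mm²; R_n = 469 × 452.4 × 4 × 1 / 1000 = 848.7 kN → 0.75 × 848.7 = 637 kN.
Bearing: edge l_c = 31.5, r_n = 217 kN; interior l_c = 43, r_n = 296.2 kN; R_n = 217 + 3·296.2 = 1106 kN → 829 kN.
Block shear: A_gv = 3570, A_nv = 2149, A_nt = 287 mm²; R_n = min(0.6F_uA_nv, 0.6F_yA_gv) + U_bs·F_u·A_nt = 646.3 kN → 485 kN.
Block shear governs: 485 kN.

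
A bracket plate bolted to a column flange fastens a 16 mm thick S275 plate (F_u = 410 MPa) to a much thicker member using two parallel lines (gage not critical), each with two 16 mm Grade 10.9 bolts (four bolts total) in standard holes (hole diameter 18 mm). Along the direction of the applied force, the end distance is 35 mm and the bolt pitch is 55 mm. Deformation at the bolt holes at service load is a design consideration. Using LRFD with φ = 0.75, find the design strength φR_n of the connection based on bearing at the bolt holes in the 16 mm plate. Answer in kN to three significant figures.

685 kN

Per bolt r_n = 1.2 l_c t F_u ≤ 2.4 d t F_u; upper limit = 2.4 × 16 × 16 × 410 / 1000 = 251.9 kN.
Edge bolt: l_c = 35 − 18/2 = 26 mm → 1.2 × 26 × 16 × 410 / 1000 = 204.7 → r_n = 204.7 kN.
Interior bolts: l_c = 55 − 18 = 37 mm → 1.2 × 37 × 16 × 410 / 1000 = 291.3 → r_n = 251.9 kN.
R_n = 2 × 204.7 + 2 × 251.9 = 913.2 kN.
Design strength φR_n = 0.75 × 913.2 = 685 kN.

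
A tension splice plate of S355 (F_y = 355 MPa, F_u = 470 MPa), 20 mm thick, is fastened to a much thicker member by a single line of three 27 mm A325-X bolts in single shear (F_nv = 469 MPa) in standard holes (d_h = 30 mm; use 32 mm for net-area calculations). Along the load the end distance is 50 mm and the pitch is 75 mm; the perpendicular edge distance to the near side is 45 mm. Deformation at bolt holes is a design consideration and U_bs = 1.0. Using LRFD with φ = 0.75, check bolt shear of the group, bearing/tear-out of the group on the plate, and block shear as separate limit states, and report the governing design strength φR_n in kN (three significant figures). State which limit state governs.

604 kN (bolt shear governs)

Bolt shear: A_b = π·27²/4 = 572.6 mm²; R_n = 469 × 572.6 × 3 × 1 / 1000 = 805.6 kN → 0.75 × 805.6 = 604 kN.
Bearing: edge l_c = 35, r_n = 394.8 kN; interior l_c = 45, r_n = 507.6 kN; R_n = 394.8 + 2·507.6 = 1410 kN → 1060 kN.
Block shear: A_gv = 4000, A_nv = 2400, A_nt = 580 mm²; R_n = min(0.6F_uA_nv, 0.6F_yA_gv) + U_bs·F_u·A_nt = 949.4 kN → 712 kN.
Bolt shear governs: 604 kN.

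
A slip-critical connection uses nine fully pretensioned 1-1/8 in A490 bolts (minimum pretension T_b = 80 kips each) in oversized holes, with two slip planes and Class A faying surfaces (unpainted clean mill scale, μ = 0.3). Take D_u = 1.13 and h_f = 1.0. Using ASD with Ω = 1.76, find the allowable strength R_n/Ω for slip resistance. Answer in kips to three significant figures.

R_n = μ · D_u · h_f · T_b · n_s · n_b = 0.3 × 1.13 × 1.0 × 80 × 2 × 9 = 488.2 kips.
Allowable strength R_n/Ω = 488.2 / 1.76 = 277 kips.

277 kips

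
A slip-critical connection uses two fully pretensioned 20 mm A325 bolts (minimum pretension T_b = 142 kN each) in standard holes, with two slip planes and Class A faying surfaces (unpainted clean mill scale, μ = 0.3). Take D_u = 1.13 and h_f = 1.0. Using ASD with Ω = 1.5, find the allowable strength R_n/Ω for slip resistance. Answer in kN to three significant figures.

R_n = μ · D_u · h_f · T_b · n_s · n_b = 0.3 × 1.13 × 1.0 × 142 × 2 × 2 = 192.6 kN.
Allowable strength R_n/Ω = 192.6 / 1.5 = 128 kN.

128 kN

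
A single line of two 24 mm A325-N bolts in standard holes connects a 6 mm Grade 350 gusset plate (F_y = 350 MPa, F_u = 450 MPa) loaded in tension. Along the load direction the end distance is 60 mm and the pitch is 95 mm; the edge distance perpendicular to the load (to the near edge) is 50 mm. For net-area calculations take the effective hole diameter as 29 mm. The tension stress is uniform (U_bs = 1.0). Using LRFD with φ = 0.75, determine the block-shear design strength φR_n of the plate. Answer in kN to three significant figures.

Shear plane L_v = 60 + 1·95 = 155 mm; A_gv = 155 × 6 = 930 mm².
A_nv = (155 − 1.5·29) × 6 = 669 mm².
A_nt = (50 − 0.5·29) × 6 = 213 mm².
0.6 F_u A_nv = 180.6 kN; 0.6 F_y A_gv = 195.3 kN → shear rupture governs the shear term.
R_n = 180.6 + 1.0 × 450 × 213 / 1000 = 276.5 kN.
Design strength φR_n = 0.75 × 276.5 = 207 kN.

207 kN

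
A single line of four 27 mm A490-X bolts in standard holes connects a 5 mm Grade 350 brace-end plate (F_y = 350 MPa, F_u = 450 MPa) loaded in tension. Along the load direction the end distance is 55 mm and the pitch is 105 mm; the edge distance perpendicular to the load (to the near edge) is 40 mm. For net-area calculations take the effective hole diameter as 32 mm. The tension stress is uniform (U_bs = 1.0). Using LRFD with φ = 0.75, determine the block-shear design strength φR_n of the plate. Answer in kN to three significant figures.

Shear plane L_v = 55 + 3·105 = 370 mm; A_gv = 370 × 5 = 1850 mm².
A_nv = (370 − 3.5·32) × 5 = 1290 mm².
A_nt = (40 − 0.5·32) × 5 = 120 mm².
0.6 F_u A_nv = 348.3 kN; 0.6 F_y A_gv = 388.5 kN → shear rupture governs the shear term.
R_n = 348.3 + 1.0 × 450 × 120 / 1000 = 402.3 kN.
Design strength φR_n = 0.75 × 402.3 = 302 kN.

302 kN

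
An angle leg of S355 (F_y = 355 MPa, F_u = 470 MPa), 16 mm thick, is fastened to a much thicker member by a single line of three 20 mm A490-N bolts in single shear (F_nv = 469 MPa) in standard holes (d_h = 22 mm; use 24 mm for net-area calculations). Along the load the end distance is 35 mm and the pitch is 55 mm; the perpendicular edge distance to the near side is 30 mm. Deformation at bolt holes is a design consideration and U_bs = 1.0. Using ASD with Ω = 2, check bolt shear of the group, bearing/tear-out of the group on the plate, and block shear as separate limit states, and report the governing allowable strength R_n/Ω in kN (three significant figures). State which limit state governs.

Bolt shear: A_b = π·20²/4 = 314.2 mm²; R_n = 469 × 314.2 × 3 × 1 / 1000 = 442 kN → 442 / 2 = 221 kN.
Bearing: edge l_c = 24, r_n = 216.6 kN; interior l_c = 33, r_n = 297.8 kN; R_n = 216.6 + 2·297.8 = 812.2 kN → 406 kN.
Block shear: A_gv = 2320, A_nv = 1360, A_nt = 288 mm²; R_n = min(0.6F_uA_nv, 0.6F_yA_gv) + U_bs·F_u·A_nt = 518.9 kN → 259 kN.
Bolt shear governs: 221 kN.

221 kN (bolt shear governs)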